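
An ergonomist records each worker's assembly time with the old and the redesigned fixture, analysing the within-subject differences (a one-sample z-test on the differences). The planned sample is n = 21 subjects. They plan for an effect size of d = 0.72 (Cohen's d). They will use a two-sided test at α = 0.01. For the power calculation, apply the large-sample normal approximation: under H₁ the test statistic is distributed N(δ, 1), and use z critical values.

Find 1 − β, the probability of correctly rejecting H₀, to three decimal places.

Power ≈ 0.765

Noncentrality parameter: δ = d·√n = 0.72 × √21 = 3.2995
Critical value for a two-sided test at α = 0.01: z_{α/2} = 2.576.
Power = Φ(δ − 2.576) + Φ(−δ − 2.576) = Φ(0.724) + Φ(-5.875) = 0.7654 + 0.0000 = 0.7654.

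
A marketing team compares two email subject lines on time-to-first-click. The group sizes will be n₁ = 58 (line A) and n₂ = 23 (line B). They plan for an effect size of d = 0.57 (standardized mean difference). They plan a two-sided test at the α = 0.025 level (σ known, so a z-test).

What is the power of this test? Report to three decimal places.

Power ≈ 0.529

Noncentrality parameter: δ = d / √(1/n₁ + 1/n₂) = 0.57 / √(1/58 + 1/23) = 2.3132
Two-sided α = 0.025 → critical value z_{0.0125} = 2.241.
Power = Φ(δ − 2.241) + Φ(−δ − 2.241) = Φ(0.072) + Φ(-4.555) = 0.5286 + 0.0000 = 0.5286.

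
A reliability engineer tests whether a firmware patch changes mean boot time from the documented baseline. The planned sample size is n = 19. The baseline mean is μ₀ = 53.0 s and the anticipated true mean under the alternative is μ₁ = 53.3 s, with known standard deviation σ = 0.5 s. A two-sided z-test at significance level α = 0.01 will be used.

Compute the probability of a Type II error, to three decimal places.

β ≈ 0.484

Standardized effect: d = |μ₁ − μ₀| / σ = |53.3 − 53.0| / 0.5 = 0.6000
Noncentrality parameter: δ = d·√n = 0.6000 × √19 = 2.6153
Critical value for a two-sided test at α = 0.01: z_{α/2} = 2.576.
Power = Φ(δ − 2.576) + Φ(−δ − 2.576) = Φ(0.040) + Φ(-5.191) = 0.5158 + 0.0000 = 0.5158.
Type II error: β = 1 − power = 1 − 0.5158 = 0.4842.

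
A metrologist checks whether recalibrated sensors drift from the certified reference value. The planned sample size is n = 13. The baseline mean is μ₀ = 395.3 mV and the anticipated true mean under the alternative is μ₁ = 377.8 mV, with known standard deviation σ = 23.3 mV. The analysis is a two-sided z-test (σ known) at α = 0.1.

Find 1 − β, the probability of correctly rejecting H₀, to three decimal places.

Power ≈ 0.856

Standardized effect: d = |μ₁ − μ₀| / σ = |377.8 − 395.3| / 23.3 = 0.7511
Noncentrality parameter: λ = d·√n = 0.7511 × √13 = 2.7080
Two-sided α = 0.1 → critical value z_{0.05} = 1.645.
Power = Φ(λ − 1.645) + Φ(−λ − 1.645) = Φ(1.063) + Φ(-4.353) = 0.8561 + 0.0000 = 0.8562.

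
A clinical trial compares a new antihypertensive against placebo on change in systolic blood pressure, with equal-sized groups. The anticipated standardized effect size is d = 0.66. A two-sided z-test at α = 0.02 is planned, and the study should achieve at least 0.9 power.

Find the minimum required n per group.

n = 60 per group

For power 0.9 need Φ(δ − z_{0.01}) = 0.9, so δ = z_{0.01} + z_{0.10} = 2.326 + 1.282 = 3.608.
(The Φ(−δ − z_{α/2}) term is vanishingly small for δ > 0 and is dropped in the standard sample-size formula.)
δ = d·√(n/2) ⇒ n = 2(δ/d)² = 2 × (3.608 / 0.66)² = 59.77.
Round up to the next whole unit.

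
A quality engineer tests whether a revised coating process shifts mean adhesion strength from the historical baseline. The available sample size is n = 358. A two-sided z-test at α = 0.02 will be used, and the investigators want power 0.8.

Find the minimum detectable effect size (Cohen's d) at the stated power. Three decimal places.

Required noncentrality: δ = z_{0.01} + z_{0.20} = 2.326 + 0.842 = 3.168.
(The second rejection-region term Φ(−δ − z_{α/2}) is negligible and dropped.)
δ = d·√n ⇒ d = δ/√n = 3.168/√358 = 0.1674.

d ≈ 0.167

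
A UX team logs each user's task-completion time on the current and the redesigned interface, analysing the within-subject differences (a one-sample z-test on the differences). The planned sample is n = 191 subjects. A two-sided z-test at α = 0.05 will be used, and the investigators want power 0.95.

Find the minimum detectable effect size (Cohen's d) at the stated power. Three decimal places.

d ≈ 0.261

Required noncentrality: δ = z_{0.025} + z_{0.05} = 1.960 + 1.645 = 3.605.
(Lower-tail contribution to power is negligible for δ > 0.)
δ = d·√n ⇒ d = δ/√n = 3.605/√191 = 0.2608.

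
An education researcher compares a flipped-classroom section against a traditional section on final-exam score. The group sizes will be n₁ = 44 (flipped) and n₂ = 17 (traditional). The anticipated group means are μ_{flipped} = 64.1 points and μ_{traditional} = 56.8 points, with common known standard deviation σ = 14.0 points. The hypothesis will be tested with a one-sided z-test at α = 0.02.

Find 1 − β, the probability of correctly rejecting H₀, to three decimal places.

Standardized effect: d = |μ_{flipped} − μ_{traditional}| / σ = |64.1 − 56.8| / 14.0 = 0.5214
Noncentrality parameter: δ = d / √(1/n₁ + 1/n₂) = 0.5214 / √(1/44 + 1/17) = 1.8259
Critical value for a one-sided test at α = 0.02: z_α = 2.054.
Power = P(Z > 2.054 − δ) = Φ(-0.228) = 0.4099.

Power ≈ 0.410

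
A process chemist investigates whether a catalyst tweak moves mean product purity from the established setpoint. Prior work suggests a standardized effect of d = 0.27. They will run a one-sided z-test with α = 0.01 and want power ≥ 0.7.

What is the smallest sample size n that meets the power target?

Set Φ(δ − 2.326) = 0.7; then δ − 2.326 = Φ⁻¹(0.7) = 0.524, giving δ = 2.851.
δ = d·√n ⇒ n = (δ/d)² = (2.851 / 0.27)² = 111.48.
Rounding up, n = 112.

n = 112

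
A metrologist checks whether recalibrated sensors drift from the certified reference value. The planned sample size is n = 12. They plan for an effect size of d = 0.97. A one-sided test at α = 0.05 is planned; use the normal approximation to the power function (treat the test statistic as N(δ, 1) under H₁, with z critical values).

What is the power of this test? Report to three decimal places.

Noncentrality parameter: λ = d·√n = 0.97 × √12 = 3.3602
Critical value for a one-sided test at α = 0.05: z_α = 1.645.
Power = P(Z > 1.645 − λ) = Φ(1.715) = 0.9569.

Power ≈ 0.957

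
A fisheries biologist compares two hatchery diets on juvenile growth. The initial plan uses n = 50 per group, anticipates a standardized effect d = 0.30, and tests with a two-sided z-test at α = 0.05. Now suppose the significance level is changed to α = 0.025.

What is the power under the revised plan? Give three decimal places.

Power ≈ 0.229

δ = d·√(n/2) = 0.30 × √(50/2) = 1.5000 (unchanged). New critical value: z_{0.0125} = 2.241.
Revised power = Φ(δ − 2.241) + Φ(−δ − 2.241) = Φ(-0.741) + Φ(-3.741) = 0.2292 + 0.0001 = 0.2293.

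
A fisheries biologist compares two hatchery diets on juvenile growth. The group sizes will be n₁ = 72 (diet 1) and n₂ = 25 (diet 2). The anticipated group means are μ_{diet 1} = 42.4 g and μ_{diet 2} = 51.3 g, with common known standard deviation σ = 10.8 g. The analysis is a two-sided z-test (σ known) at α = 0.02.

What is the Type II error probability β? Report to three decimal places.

Standardized effect: d = |μ_{diet 1} − μ_{diet 2}| / σ = |42.4 − 51.3| / 10.8 = 0.8241
Noncentrality parameter: δ = d / √(1/n₁ + 1/n₂) = 0.8241 / √(1/72 + 1/25) = 3.5499
Two-sided α = 0.02 → critical value z_{0.01} = 2.326.
Power = Φ(δ − 2.326) + Φ(−δ − 2.326) = Φ(1.224) + Φ(-5.876) = 0.8894 + 0.0000 = 0.8894.
Type II error: β = 1 − power = 1 − 0.8894 = 0.1106.

β ≈ 0.111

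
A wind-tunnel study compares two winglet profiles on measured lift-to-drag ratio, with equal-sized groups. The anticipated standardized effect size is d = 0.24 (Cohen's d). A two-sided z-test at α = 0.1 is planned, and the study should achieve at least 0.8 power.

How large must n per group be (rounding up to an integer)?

n = 215 per group

For power 0.8 need Φ(δ − z_{0.05}) = 0.8, so δ = z_{0.05} + z_{0.20} = 1.645 + 0.842 = 2.486.
(For δ > 0 the lower-tail rejection region contributes negligibly to power, so the one-term inversion is standard.)
δ = d·√(n/2) ⇒ n = 2(δ/d)² = 2 × (2.486 / 0.24)² = 214.67.
Rounding up, n = 215 per group.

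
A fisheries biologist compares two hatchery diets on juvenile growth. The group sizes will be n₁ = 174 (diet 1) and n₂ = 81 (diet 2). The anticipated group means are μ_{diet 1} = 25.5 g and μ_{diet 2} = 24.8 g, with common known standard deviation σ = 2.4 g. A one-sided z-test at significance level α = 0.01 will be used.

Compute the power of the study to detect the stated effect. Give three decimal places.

Standardized effect: d = |μ_{diet 1} − μ_{diet 2}| / σ = |25.5 − 24.8| / 2.4 = 0.2917
Noncentrality parameter: δ = d / √(1/n₁ + 1/n₂) = 0.2917 / √(1/174 + 1/81) = 2.1684
One-sided α = 0.01 → critical value z_{0.01} = 2.326.
Power = P(Z > 2.326 − δ) = Φ(-0.158) = 0.4372.

Power ≈ 0.437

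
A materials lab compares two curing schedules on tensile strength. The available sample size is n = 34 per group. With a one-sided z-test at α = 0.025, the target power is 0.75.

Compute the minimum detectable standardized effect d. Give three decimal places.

Need Φ(δ − 1.960) = 0.75, so δ = 1.960 + 0.674 = 2.634.
δ = d·√(n/2) ⇒ d = δ/√(n/2) = 2.634/√(34/2) = 0.6389.

d ≈ 0.639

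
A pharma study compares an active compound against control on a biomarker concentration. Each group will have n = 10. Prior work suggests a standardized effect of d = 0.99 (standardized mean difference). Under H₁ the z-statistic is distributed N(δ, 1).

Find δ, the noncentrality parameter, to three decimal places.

δ ≈ 2.214

The noncentrality parameter scales effect size by the design's sample-size factor: δ = d·√(n/2) = 0.99 × √(10/2) = 2.2137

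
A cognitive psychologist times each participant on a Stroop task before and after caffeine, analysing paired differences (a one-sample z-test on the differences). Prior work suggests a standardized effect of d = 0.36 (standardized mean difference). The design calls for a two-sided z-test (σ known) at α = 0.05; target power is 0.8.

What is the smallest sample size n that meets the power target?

For power 0.8 need Φ(δ − z_{0.025}) = 0.8, so δ = z_{0.025} + z_{0.20} = 1.960 + 0.842 = 2.802.
(The Φ(−δ − z_{α/2}) term is vanishingly small for δ > 0 and is dropped in the standard sample-size formula.)
δ = d·√n ⇒ n = (δ/d)² = (2.802 / 0.36)² = 60.56.
Rounding up, n = 61.

n = 61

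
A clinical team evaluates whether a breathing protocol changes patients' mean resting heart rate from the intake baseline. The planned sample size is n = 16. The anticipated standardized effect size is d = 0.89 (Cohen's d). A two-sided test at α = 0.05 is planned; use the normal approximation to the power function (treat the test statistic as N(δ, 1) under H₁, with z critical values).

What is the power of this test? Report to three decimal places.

Noncentrality parameter: δ = d·√n = 0.89 × √16 = 3.5600
Two-sided α = 0.05 → critical value z_{0.025} = 1.960.
Power = Φ(δ − 1.960) + Φ(−δ − 1.960) = Φ(1.600) + Φ(-5.520) = 0.9452 + 0.0000 = 0.9452.

Power ≈ 0.945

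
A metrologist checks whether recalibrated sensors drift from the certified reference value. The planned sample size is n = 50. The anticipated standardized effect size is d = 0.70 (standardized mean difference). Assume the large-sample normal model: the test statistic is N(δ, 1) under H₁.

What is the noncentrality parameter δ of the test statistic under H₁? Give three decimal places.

δ ≈ 4.950

The noncentrality parameter scales effect size by the design's sample-size factor: δ = d·√n = 0.70 × √50 = 4.9497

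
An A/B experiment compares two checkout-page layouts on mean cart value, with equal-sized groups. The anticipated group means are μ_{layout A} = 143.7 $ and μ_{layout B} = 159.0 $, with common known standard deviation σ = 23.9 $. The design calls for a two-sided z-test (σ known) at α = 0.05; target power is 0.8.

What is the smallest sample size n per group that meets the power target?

n = 39 per group

Standardized effect: d = |μ_{layout A} − μ_{layout B}| / σ = |143.7 − 159.0| / 23.9 = 0.6402
Set Φ(δ − 1.960) = 0.8; then δ − 1.960 = Φ⁻¹(0.8) = 0.842, giving δ = 2.802.
(For δ > 0 the lower-tail rejection region contributes negligibly to power, so the one-term inversion is standard.)
δ = d·√(n/2) ⇒ n = 2(δ/d)² = 2 × (2.802 / 0.6402)² = 38.30.
Round up to the next whole unit.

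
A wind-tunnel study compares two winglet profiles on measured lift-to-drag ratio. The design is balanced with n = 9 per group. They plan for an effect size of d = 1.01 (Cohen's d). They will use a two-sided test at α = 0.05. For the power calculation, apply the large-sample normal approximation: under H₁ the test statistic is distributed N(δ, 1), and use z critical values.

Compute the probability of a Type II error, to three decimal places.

Noncentrality parameter: δ = d·√(n/2) = 1.01 × √(9/2) = 2.1425
Two-sided α = 0.05 → critical value z_{0.025} = 1.960.
Power = Φ(δ − 1.960) + Φ(−δ − 1.960) = Φ(0.183) + Φ(-4.102) = 0.5724 + 0.0000 = 0.5725.
Type II error: β = 1 − power = 1 − 0.5725 = 0.4275.

β ≈ 0.428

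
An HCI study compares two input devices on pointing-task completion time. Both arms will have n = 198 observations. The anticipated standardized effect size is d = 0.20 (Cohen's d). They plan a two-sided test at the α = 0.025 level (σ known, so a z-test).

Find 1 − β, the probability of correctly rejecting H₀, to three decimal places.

Noncentrality parameter: δ = d·√(n/2) = 0.20 × √(198/2) = 1.9900
Two-sided α = 0.025 → critical value z_{0.0125} = 2.241.
Power = Φ(δ − 2.241) + Φ(−δ − 2.241) = Φ(-0.251) + Φ(-4.231) = 0.4007 + 0.0000 = 0.4008.

Power ≈ 0.401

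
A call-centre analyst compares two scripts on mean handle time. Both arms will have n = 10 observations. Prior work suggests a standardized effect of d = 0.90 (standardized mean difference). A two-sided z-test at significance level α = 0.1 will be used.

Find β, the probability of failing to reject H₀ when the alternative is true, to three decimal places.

β ≈ 0.356

Noncentrality parameter: δ = d·√(n/2) = 0.90 × √(10/2) = 2.0125
Two-sided α = 0.1 → critical value z_{0.05} = 1.645.
Power = Φ(δ − 1.645) + Φ(−δ − 1.645) = Φ(0.368) + Φ(-3.657) = 0.6434 + 0.0001 = 0.6435.
Type II error: β = 1 − power = 1 − 0.6435 = 0.3565.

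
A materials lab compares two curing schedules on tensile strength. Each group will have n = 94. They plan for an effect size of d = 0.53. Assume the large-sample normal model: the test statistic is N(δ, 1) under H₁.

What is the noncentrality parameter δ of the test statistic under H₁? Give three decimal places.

The noncentrality parameter scales effect size by the design's sample-size factor: δ = d·√(n/2) = 0.53 × √(94/2) = 3.6335

δ ≈ 3.633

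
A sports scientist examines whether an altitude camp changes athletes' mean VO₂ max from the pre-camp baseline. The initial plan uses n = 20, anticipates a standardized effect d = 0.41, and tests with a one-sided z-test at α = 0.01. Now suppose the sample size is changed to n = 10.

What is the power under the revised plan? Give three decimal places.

Power ≈ 0.152

With n = 10: δ = d·√n = 0.41 × √10 = 1.2965. Critical value z_{0.01} = 2.326.
Revised power = P(Z > 2.326 − δ) = Φ(-1.030) = 0.1515.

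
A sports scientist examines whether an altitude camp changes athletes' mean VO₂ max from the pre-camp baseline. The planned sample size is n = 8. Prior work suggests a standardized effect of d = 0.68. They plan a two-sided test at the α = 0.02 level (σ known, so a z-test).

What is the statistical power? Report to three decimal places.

Noncentrality parameter: δ = d·√n = 0.68 × √8 = 1.9233
Two-sided α = 0.02 → critical value z_{0.01} = 2.326.
Power = Φ(δ − 2.326) + Φ(−δ − 2.326) = Φ(-0.403) + Φ(-4.250) = 0.3435 + 0.0000 = 0.3435.

Power ≈ 0.343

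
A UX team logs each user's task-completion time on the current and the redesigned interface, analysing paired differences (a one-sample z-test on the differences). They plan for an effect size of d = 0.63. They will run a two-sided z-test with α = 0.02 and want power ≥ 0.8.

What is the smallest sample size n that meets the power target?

Set Φ(δ − 2.326) = 0.8; then δ − 2.326 = Φ⁻¹(0.8) = 0.842, giving δ = 3.168.
(The Φ(−δ − z_{α/2}) term is vanishingly small for δ > 0 and is dropped in the standard sample-size formula.)
δ = d·√n ⇒ n = (δ/d)² = (3.168 / 0.63)² = 25.29.
Rounding up, n = 26.

n = 26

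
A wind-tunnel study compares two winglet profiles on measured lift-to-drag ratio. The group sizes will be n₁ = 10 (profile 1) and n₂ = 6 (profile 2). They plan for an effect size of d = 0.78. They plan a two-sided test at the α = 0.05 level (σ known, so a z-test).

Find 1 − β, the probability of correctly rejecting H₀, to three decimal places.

Power ≈ 0.327

Noncentrality parameter: δ = d / √(1/n₁ + 1/n₂) = 0.78 / √(1/10 + 1/6) = 1.5105
Critical value for a two-sided test at α = 0.05: z_{α/2} = 1.960.
Power = Φ(δ − 1.960) + Φ(−δ − 1.960) = Φ(-0.450) + Φ(-3.470) = 0.3265 + 0.0003 = 0.3268.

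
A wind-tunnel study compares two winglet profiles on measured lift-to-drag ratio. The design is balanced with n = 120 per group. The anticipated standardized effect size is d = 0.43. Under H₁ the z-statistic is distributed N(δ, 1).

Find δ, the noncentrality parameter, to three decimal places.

δ ≈ 3.331

The noncentrality parameter scales effect size by the design's sample-size factor: δ = d·√(n/2) = 0.43 × √(120/2) = 3.3308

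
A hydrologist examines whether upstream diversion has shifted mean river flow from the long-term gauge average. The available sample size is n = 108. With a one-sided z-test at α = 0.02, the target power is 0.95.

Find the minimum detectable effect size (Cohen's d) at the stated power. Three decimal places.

Required noncentrality: δ = z_{0.02} + z_{0.05} = 2.054 + 1.645 = 3.699.
δ = d·√n ⇒ d = δ/√n = 3.699/√108 = 0.3559.

d ≈ 0.356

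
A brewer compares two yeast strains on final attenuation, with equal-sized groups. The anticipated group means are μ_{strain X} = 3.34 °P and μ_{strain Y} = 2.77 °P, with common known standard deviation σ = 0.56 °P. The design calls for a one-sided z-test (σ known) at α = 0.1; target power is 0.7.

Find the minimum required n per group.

n = 7 per group

Standardized effect: d = |μ_{strain X} − μ_{strain Y}| / σ = |3.34 − 2.77| / 0.56 = 1.0179
For power 0.7 need Φ(δ − z_{0.1}) = 0.7, so δ = z_{0.1} + z_{0.30} = 1.282 + 0.524 = 1.806.
δ = d·√(n/2) ⇒ n = 2(δ/d)² = 2 × (1.806 / 1.0179)² = 6.30.
Rounding up, n = 7 per group.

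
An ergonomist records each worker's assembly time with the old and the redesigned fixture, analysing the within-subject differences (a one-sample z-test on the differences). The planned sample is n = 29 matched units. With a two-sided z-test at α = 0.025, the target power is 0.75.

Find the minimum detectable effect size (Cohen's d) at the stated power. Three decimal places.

d ≈ 0.541

Need Φ(δ − 2.241) = 0.75, so δ = 2.241 + 0.674 = 2.916.
(Lower-tail contribution to power is negligible for δ > 0.)
δ = d·√n ⇒ d = δ/√n = 2.916/√29 = 0.5415.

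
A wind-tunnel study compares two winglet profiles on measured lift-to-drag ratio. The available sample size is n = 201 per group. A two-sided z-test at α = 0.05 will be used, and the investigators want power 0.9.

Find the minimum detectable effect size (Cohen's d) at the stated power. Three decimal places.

d ≈ 0.323

Required noncentrality: δ = z_{0.025} + z_{0.10} = 1.960 + 1.282 = 3.242.
(The second rejection-region term Φ(−δ − z_{α/2}) is negligible and dropped.)
δ = d·√(n/2) ⇒ d = δ/√(n/2) = 3.242/√(201/2) = 0.3233.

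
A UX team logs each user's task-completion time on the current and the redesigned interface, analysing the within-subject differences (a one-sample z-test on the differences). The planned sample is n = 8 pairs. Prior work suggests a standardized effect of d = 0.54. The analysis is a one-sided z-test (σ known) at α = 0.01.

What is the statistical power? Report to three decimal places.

Power ≈ 0.212

Noncentrality parameter: δ = d·√n = 0.54 × √8 = 1.5274
One-sided α = 0.01 → critical value z_{0.01} = 2.326.
Power = P(Z > 2.326 − δ) = Φ(-0.799) = 0.2121.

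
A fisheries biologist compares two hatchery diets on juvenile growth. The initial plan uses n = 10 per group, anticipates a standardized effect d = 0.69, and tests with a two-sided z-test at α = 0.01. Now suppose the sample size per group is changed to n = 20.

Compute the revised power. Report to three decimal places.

With n = 20 per group: δ = d·√(n/2) = 0.69 × √(20/2) = 2.1820. Critical value z_{0.005} = 2.576.
Revised power = Φ(δ − 2.576) + Φ(−δ − 2.576) = Φ(-0.394) + Φ(-4.758) = 0.3468 + 0.0000 = 0.3468.

Power ≈ 0.347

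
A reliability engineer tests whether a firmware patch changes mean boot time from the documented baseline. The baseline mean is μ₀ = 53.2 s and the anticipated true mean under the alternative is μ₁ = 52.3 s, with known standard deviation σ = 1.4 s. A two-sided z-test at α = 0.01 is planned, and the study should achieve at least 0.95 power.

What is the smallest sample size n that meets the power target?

n = 44

Standardized effect: d = |μ₁ − μ₀| / σ = |52.3 − 53.2| / 1.4 = 0.6429
For power 0.95 need Φ(δ − z_{0.005}) = 0.95, so δ = z_{0.005} + z_{0.05} = 2.576 + 1.645 = 4.221.
(The Φ(−δ − z_{α/2}) term is vanishingly small for δ > 0 and is dropped in the standard sample-size formula.)
δ = d·√n ⇒ n = (δ/d)² = (4.221 / 0.6429)² = 43.11.
Rounding up, n = 44.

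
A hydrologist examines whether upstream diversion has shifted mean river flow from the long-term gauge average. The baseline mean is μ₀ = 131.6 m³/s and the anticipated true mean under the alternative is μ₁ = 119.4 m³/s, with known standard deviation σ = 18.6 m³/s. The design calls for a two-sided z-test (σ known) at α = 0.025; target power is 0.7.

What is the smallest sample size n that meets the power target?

Standardized effect: d = |μ₁ − μ₀| / σ = |119.4 − 131.6| / 18.6 = 0.6559
For power 0.7 need Φ(δ − z_{0.0125}) = 0.7, so δ = z_{0.0125} + z_{0.30} = 2.241 + 0.524 = 2.766.
(For δ > 0 the lower-tail rejection region contributes negligibly to power, so the one-term inversion is standard.)
δ = d·√n ⇒ n = (δ/d)² = (2.766 / 0.6559)² = 17.78.
Round up to the next whole unit.

n = 18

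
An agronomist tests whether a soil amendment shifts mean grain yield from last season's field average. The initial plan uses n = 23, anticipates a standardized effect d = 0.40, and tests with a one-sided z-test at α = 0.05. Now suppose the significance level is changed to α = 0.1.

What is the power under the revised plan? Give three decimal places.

δ = d·√n = 0.40 × √23 = 1.9183 (unchanged). New critical value: z_{0.1} = 1.282.
Revised power = P(Z > 1.282 − δ) = Φ(0.637) = 0.7379.

Power ≈ 0.738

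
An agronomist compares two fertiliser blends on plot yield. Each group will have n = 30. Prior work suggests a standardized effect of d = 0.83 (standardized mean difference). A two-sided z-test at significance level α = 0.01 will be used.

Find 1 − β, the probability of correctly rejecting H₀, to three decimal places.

Noncentrality parameter: δ = d·√(n/2) = 0.83 × √(30/2) = 3.2146
Two-sided α = 0.01 → critical value z_{0.005} = 2.576.
Power = Φ(δ − 2.576) + Φ(−δ − 2.576) = Φ(0.639) + Φ(-5.790) = 0.7385 + 0.0000 = 0.7385.

Power ≈ 0.739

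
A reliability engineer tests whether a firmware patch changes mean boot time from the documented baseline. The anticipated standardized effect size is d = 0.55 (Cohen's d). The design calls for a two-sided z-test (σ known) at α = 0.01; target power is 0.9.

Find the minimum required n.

n = 50

Set Φ(δ − 2.576) = 0.9; then δ − 2.576 = Φ⁻¹(0.9) = 1.282, giving δ = 3.857.
(For δ > 0 the lower-tail rejection region contributes negligibly to power, so the one-term inversion is standard.)
δ = d·√n ⇒ n = (δ/d)² = (3.857 / 0.55)² = 49.19.
Round up to the next whole unit.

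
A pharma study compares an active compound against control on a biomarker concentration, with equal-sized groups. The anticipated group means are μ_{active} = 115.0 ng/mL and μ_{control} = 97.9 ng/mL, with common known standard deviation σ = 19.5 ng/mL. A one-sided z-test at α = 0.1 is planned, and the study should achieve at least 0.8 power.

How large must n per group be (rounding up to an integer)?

n = 12 per group

Standardized effect: d = |μ_{active} − μ_{control}| / σ = |115.0 − 97.9| / 19.5 = 0.8769
Set Φ(δ − 1.282) = 0.8; then δ − 1.282 = Φ⁻¹(0.8) = 0.842, giving δ = 2.123.
δ = d·√(n/2) ⇒ n = 2(δ/d)² = 2 × (2.123 / 0.8769)² = 11.72.
Rounding up, n = 12 per group.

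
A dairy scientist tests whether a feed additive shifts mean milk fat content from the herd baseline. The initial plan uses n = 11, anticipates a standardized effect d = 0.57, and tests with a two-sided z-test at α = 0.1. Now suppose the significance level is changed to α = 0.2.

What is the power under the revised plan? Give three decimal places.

Power ≈ 0.729

δ = d·√n = 0.57 × √11 = 1.8905 (unchanged). New critical value: z_{0.1} = 1.282.
Revised power = Φ(δ − 1.282) + Φ(−δ − 1.282) = Φ(0.609) + Φ(-3.172) = 0.7287 + 0.0008 = 0.7295.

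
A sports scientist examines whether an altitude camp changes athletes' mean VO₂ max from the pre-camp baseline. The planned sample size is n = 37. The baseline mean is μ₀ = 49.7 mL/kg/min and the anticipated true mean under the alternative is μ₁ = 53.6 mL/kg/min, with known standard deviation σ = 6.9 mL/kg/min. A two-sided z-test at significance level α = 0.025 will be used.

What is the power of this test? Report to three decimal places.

Standardized effect: d = |μ₁ − μ₀| / σ = |53.6 − 49.7| / 6.9 = 0.5652
Noncentrality parameter: δ = d·√n = 0.5652 × √37 = 3.4381
Two-sided α = 0.025 → critical value z_{0.0125} = 2.241.
Power = Φ(δ − 2.241) + Φ(−δ − 2.241) = Φ(1.197) + Φ(-5.679) = 0.8843 + 0.0000 = 0.8843.

Power ≈ 0.884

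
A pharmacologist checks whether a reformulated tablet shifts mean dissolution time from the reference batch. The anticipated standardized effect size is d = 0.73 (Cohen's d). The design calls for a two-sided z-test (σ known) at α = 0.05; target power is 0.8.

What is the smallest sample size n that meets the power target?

For power 0.8 need Φ(δ − z_{0.025}) = 0.8, so δ = z_{0.025} + z_{0.20} = 1.960 + 0.842 = 2.802.
(The Φ(−δ − z_{α/2}) term is vanishingly small for δ > 0 and is dropped in the standard sample-size formula.)
δ = d·√n ⇒ n = (δ/d)² = (2.802 / 0.73)² = 14.73.
Rounding up, n = 15.

n = 15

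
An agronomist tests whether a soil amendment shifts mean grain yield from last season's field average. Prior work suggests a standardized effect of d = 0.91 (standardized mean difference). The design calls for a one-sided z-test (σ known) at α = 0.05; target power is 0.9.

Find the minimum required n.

n = 11

For power 0.9 need Φ(δ − z_{0.05}) = 0.9, so δ = z_{0.05} + z_{0.10} = 1.645 + 1.282 = 2.926.
δ = d·√n ⇒ n = (δ/d)² = (2.926 / 0.91)² = 10.34.
Rounding up, n = 11.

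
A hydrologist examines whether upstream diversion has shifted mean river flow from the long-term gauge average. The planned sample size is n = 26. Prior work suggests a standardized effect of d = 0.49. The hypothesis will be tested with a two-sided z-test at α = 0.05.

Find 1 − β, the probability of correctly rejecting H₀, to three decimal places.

Noncentrality parameter: δ = d·√n = 0.49 × √26 = 2.4985
Two-sided α = 0.05 → critical value z_{0.025} = 1.960.
Power = Φ(δ − 1.960) + Φ(−δ − 1.960) = Φ(0.539) + Φ(-4.458) = 0.7049 + 0.0000 = 0.7049.

Power ≈ 0.705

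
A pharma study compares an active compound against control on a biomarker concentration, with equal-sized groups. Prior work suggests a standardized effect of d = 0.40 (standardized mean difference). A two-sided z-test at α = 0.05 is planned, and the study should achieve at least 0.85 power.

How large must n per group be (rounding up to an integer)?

n = 113 per group

For power 0.85 need Φ(δ − z_{0.025}) = 0.85, so δ = z_{0.025} + z_{0.15} = 1.960 + 1.036 = 2.996.
(The Φ(−δ − z_{α/2}) term is vanishingly small for δ > 0 and is dropped in the standard sample-size formula.)
δ = d·√(n/2) ⇒ n = 2(δ/d)² = 2 × (2.996 / 0.40)² = 112.23.
Round up to the next whole unit.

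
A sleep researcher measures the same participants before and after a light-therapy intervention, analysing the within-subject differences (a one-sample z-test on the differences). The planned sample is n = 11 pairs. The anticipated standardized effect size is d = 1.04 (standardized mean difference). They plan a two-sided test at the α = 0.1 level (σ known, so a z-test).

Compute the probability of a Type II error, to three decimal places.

β ≈ 0.036

Noncentrality parameter: δ = d·√n = 1.04 × √11 = 3.4493
Critical value for a two-sided test at α = 0.1: z_{α/2} = 1.645.
Power = Φ(δ − 1.645) + Φ(−δ − 1.645) = Φ(1.804) + Φ(-5.094) = 0.9644 + 0.0000 = 0.9644.
Type II error: β = 1 − power = 1 − 0.9644 = 0.0356.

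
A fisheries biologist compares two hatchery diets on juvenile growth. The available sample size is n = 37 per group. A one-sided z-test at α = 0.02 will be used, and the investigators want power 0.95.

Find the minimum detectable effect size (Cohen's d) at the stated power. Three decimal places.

d ≈ 0.860

Required noncentrality: δ = z_{0.02} + z_{0.05} = 2.054 + 1.645 = 3.699.
δ = d·√(n/2) ⇒ d = δ/√(n/2) = 3.699/√(37/2) = 0.8599.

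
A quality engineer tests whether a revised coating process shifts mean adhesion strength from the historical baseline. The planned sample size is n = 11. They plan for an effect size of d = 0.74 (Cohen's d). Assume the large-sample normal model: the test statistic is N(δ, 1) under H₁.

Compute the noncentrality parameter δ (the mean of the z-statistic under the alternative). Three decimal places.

δ = d·√n = 0.74 × √11 = 2.4543

δ ≈ 2.454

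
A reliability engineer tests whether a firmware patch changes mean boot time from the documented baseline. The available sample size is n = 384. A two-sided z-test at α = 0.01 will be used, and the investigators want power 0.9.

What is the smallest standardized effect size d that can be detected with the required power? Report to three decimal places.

d ≈ 0.197

Required noncentrality: δ = z_{0.005} + z_{0.10} = 2.576 + 1.282 = 3.857.
(The second rejection-region term Φ(−δ − z_{α/2}) is negligible and dropped.)
δ = d·√n ⇒ d = δ/√n = 3.857/√384 = 0.1968.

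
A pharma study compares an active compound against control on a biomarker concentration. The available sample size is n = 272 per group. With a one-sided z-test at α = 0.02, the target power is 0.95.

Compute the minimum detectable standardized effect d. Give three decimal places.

Required noncentrality: δ = z_{0.02} + z_{0.05} = 2.054 + 1.645 = 3.699.
δ = d·√(n/2) ⇒ d = δ/√(n/2) = 3.699/√(272/2) = 0.3172.

d ≈ 0.317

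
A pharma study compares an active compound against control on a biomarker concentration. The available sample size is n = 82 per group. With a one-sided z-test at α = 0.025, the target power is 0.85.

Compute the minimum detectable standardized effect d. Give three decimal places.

Required noncentrality: δ = z_{0.025} + z_{0.15} = 1.960 + 1.036 = 2.996.
δ = d·√(n/2) ⇒ d = δ/√(n/2) = 2.996/√(82/2) = 0.4680.

d ≈ 0.468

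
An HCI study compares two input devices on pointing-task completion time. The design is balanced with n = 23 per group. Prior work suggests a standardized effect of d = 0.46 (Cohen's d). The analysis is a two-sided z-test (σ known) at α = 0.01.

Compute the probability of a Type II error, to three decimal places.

Noncentrality parameter: δ = d·√(n/2) = 0.46 × √(23/2) = 1.5599
Critical value for a two-sided test at α = 0.01: z_{α/2} = 2.576.
Power = Φ(δ − 2.576) + Φ(−δ − 2.576) = Φ(-1.016) + Φ(-4.136) = 0.1548 + 0.0000 = 0.1549.
Type II error: β = 1 − power = 1 − 0.1549 = 0.8451.

β ≈ 0.845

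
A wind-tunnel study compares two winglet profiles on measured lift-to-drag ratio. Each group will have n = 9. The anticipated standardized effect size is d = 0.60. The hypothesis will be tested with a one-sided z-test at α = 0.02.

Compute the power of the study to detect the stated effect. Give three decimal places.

Noncentrality parameter: λ = d·√(n/2) = 0.60 × √(9/2) = 1.2728
One-sided α = 0.02 → critical value z_{0.02} = 2.054.
Power = Φ(λ − 2.054) = Φ(-0.781) = 0.2174.

Power ≈ 0.217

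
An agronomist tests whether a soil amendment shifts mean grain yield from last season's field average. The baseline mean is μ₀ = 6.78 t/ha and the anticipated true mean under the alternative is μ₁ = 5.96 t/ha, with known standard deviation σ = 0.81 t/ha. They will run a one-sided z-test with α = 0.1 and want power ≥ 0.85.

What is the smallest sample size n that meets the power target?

Standardized effect: d = |μ₁ − μ₀| / σ = |5.96 − 6.78| / 0.81 = 1.0123
Set Φ(δ − 1.282) = 0.85; then δ − 1.282 = Φ⁻¹(0.85) = 1.036, giving δ = 2.318.
δ = d·√n ⇒ n = (δ/d)² = (2.318 / 1.0123)² = 5.24.
Rounding up, n = 6.

n = 6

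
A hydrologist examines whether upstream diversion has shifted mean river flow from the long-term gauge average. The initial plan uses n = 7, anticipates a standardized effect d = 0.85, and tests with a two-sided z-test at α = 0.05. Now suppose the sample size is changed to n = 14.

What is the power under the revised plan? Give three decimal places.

With n = 14: δ = d·√n = 0.85 × √14 = 3.1804. Critical value z_{0.025} = 1.960.
Revised power = Φ(δ − 1.960) + Φ(−δ − 1.960) = Φ(1.220) + Φ(-5.140) = 0.8889 + 0.0000 = 0.8889.

Power ≈ 0.889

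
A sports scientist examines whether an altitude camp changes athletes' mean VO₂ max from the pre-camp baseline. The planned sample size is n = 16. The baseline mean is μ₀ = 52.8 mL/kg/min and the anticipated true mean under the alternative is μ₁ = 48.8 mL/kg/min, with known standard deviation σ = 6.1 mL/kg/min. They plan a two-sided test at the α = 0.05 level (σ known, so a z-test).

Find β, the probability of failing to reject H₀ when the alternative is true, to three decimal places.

β ≈ 0.254

Standardized effect: d = |μ₁ − μ₀| / σ = |48.8 − 52.8| / 6.1 = 0.6557
Noncentrality parameter: δ = d·√n = 0.6557 × √16 = 2.6230
Critical value for a two-sided test at α = 0.05: z_{α/2} = 1.960.
Power = Φ(δ − 1.960) + Φ(−δ − 1.960) = Φ(0.663) + Φ(-4.583) = 0.7463 + 0.0000 = 0.7463.
Type II error: β = 1 − power = 1 − 0.7463 = 0.2537.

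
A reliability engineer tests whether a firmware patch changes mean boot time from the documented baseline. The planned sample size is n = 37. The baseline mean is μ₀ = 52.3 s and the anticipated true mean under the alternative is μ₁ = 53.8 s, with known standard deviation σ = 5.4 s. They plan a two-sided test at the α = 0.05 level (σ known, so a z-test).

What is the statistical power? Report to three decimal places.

Power ≈ 0.394

Standardized effect: d = |μ₁ − μ₀| / σ = |53.8 − 52.3| / 5.4 = 0.2778
Noncentrality parameter: λ = d·√n = 0.2778 × √37 = 1.6897
Two-sided α = 0.05 → critical value z_{0.025} = 1.960.
Power = Φ(λ − 1.960) + Φ(−λ − 1.960) = Φ(-0.270) + Φ(-3.650) = 0.3935 + 0.0001 = 0.3936.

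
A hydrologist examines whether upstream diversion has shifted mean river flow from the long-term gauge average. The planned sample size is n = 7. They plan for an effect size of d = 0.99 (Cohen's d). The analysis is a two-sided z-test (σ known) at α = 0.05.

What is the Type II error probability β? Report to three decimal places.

Noncentrality parameter: λ = d·√n = 0.99 × √7 = 2.6193
Critical value for a two-sided test at α = 0.05: z_{α/2} = 1.960.
Power = Φ(λ − 1.960) + Φ(−λ − 1.960) = Φ(0.659) + Φ(-4.579) = 0.7452 + 0.0000 = 0.7452.
Type II error: β = 1 − power = 1 − 0.7452 = 0.2548.

β ≈ 0.255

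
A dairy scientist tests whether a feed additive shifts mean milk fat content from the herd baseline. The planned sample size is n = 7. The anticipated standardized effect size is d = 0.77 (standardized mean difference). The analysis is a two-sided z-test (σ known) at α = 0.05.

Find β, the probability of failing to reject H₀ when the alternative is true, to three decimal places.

Noncentrality parameter: δ = d·√n = 0.77 × √7 = 2.0372
Two-sided α = 0.05 → critical value z_{0.025} = 1.960.
Power = Φ(δ − 1.960) + Φ(−δ − 1.960) = Φ(0.077) + Φ(-3.997) = 0.5308 + 0.0000 = 0.5308.
Type II error: β = 1 − power = 1 − 0.5308 = 0.4692.

β ≈ 0.469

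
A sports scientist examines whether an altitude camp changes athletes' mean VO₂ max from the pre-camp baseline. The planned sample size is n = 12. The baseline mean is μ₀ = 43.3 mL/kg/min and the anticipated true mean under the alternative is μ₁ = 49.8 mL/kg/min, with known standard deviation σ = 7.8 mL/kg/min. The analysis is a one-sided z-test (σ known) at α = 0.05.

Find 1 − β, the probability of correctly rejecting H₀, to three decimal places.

Standardized effect: d = |μ₁ − μ₀| / σ = |49.8 − 43.3| / 7.8 = 0.8333
Noncentrality parameter: δ = d·√n = 0.8333 × √12 = 2.8868
Critical value for a one-sided test at α = 0.05: z_α = 1.645.
Power = P(Z > 1.645 − δ) = Φ(1.242) = 0.8929.

Power ≈ 0.893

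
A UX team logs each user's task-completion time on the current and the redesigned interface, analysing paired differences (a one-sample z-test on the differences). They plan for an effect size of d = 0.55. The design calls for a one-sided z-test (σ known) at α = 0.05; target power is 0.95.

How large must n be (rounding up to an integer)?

n = 36

Set Φ(δ − 1.645) = 0.95; then δ − 1.645 = Φ⁻¹(0.95) = 1.645, giving δ = 3.290.
δ = d·√n ⇒ n = (δ/d)² = (3.290 / 0.55)² = 35.78.
Round up to the next whole unit.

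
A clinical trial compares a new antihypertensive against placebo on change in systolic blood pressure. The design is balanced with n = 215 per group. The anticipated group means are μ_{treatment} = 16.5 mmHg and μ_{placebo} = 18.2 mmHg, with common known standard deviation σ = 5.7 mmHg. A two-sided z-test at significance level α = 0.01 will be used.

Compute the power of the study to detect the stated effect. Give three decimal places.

Standardized effect: d = |μ_{treatment} − μ_{placebo}| / σ = |16.5 − 18.2| / 5.7 = 0.2982
Noncentrality parameter: δ = d·√(n/2) = 0.2982 × √(215/2) = 3.0923
Critical value for a two-sided test at α = 0.01: z_{α/2} = 2.576.
Power = Φ(δ − 2.576) + Φ(−δ − 2.576) = Φ(0.516) + Φ(-5.668) = 0.6972 + 0.0000 = 0.6972.

Power ≈ 0.697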